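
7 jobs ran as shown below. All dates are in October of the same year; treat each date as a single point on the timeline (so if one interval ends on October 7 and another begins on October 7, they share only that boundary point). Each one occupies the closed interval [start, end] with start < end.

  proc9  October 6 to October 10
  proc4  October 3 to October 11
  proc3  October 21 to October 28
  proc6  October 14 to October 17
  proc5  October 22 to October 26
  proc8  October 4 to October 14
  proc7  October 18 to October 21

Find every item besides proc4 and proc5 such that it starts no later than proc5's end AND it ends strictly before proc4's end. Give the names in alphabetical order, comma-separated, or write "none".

proc9

Conditions: its start is no later than proc5's end (X.start <= October 26) AND its end is strictly before proc4's end (X.end < October 11).
proc3: start October 21 <= October 26? ✓; end October 28 < October 11? ✗ → no.
proc6: start October 14 <= October 26? ✓; end October 17 < October 11? ✗ → no.
proc7: start October 18 <= October 26? ✓; end October 21 < October 11? ✗ → no.
proc8: start October 4 <= October 26? ✓; end October 14 < October 11? ✗ → no.
proc9: start October 6 <= October 26? ✓; end October 10 < October 11? ✓ → yes.
Result: proc9.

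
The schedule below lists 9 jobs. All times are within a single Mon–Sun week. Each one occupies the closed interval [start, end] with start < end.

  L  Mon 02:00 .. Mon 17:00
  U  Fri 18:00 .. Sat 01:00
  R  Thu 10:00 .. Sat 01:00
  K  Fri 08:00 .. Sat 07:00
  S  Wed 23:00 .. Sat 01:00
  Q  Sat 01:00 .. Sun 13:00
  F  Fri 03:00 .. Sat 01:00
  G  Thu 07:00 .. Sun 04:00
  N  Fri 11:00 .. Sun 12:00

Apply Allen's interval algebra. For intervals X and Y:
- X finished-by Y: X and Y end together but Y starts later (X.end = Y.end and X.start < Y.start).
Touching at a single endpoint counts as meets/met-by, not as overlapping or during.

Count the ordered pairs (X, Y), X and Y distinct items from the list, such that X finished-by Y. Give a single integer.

Checking all 72 ordered pairs for relation 'finished-by'; matching pairs in alphabetical order:
(F, U): F finished-by U ✓
(R, F): R finished-by F ✓
(R, U): R finished-by U ✓
(S, F): S finished-by F ✓
(S, R): S finished-by R ✓
(S, U): S finished-by U ✓
Count: 6.

6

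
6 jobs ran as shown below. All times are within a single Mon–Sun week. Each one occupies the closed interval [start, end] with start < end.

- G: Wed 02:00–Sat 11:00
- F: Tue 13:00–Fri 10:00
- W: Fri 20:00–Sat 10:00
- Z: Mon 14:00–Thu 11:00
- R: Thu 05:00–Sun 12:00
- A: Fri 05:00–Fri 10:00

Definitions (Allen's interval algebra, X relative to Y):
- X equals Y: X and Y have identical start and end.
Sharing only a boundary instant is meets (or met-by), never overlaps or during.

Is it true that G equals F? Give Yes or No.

G = [Wed 02:00, Sat 11:00], F = [Tue 13:00, Fri 10:00].
Actual relation of G to F: overlapped-by.
Asked whether 'equals' holds → No.

No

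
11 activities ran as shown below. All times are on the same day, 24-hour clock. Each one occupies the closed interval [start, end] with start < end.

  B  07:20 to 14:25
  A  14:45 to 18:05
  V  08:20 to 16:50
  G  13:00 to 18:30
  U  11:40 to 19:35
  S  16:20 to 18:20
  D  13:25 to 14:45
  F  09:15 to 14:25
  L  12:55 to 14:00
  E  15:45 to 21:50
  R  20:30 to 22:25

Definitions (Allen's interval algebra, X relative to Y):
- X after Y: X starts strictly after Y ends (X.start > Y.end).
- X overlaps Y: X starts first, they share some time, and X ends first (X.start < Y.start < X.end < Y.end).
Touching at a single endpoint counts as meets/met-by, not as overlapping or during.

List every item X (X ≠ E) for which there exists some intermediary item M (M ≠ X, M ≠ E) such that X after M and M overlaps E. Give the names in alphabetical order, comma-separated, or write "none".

Target E = [15:45, 21:50].
Intermediaries M with M overlaps E: A, G, U, V.
Via A — items with X after A: R.
Via G — items with X after G: R.
Via U — items with X after U: R.
Via V — items with X after V: R.
Union: R.

R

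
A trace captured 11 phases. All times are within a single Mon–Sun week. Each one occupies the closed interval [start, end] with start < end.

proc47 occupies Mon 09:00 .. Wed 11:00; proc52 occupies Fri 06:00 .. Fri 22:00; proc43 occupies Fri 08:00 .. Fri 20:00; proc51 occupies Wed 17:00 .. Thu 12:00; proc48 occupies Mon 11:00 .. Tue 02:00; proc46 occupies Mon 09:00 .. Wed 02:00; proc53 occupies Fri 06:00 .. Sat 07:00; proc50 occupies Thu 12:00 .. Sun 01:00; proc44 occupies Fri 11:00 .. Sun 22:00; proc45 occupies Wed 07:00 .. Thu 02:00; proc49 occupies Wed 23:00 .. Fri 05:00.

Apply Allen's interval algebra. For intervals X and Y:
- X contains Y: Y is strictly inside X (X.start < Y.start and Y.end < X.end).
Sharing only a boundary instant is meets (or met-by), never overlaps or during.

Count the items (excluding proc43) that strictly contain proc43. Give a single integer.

3

Target proc43 = [Fri 08:00, Fri 20:00].
proc44 [Fri 11:00, Sun 22:00] → overlapped-by → no.
proc45 [Wed 07:00, Thu 02:00] → before → no.
proc46 [Mon 09:00, Wed 02:00] → before → no.
proc47 [Mon 09:00, Wed 11:00] → before → no.
proc48 [Mon 11:00, Tue 02:00] → before → no.
proc49 [Wed 23:00, Fri 05:00] → before → no.
proc50 [Thu 12:00, Sun 01:00] → contains → counts.
proc51 [Wed 17:00, Thu 12:00] → before → no.
proc52 [Fri 06:00, Fri 22:00] → contains → counts.
proc53 [Fri 06:00, Sat 07:00] → contains → counts.
Total: 3.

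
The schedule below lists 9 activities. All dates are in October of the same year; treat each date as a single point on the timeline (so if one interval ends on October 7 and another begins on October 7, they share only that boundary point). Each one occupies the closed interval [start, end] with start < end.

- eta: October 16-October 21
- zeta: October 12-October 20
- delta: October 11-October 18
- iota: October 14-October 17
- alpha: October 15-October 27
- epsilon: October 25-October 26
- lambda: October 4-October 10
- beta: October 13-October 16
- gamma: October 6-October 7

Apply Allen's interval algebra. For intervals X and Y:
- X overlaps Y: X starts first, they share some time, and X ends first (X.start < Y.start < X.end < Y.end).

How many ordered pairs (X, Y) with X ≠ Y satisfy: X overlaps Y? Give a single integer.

9

Checking all 72 ordered pairs for relation 'overlaps'; matching pairs in alphabetical order:
(beta, alpha): beta overlaps alpha ✓
(beta, iota): beta overlaps iota ✓
(delta, alpha): delta overlaps alpha ✓
(delta, eta): delta overlaps eta ✓
(delta, zeta): delta overlaps zeta ✓
(iota, alpha): iota overlaps alpha ✓
(iota, eta): iota overlaps eta ✓
(zeta, alpha): zeta overlaps alpha ✓
(zeta, eta): zeta overlaps eta ✓
Count: 9.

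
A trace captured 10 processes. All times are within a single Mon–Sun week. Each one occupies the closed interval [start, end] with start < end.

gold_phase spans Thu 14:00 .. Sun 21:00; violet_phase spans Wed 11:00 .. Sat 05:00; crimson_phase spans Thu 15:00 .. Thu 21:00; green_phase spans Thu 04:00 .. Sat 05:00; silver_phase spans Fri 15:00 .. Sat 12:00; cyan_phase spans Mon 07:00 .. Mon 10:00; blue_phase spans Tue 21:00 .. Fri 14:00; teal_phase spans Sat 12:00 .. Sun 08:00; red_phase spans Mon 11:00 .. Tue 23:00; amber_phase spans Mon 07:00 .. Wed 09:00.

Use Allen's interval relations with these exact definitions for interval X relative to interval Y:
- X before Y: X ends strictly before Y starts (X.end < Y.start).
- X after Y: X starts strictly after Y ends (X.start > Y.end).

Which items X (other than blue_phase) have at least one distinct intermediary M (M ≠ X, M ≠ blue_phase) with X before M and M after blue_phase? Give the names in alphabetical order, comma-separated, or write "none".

amber_phase, crimson_phase, cyan_phase, green_phase, red_phase, violet_phase

Target blue_phase = [Tue 21:00, Fri 14:00].
Intermediaries M with M after blue_phase: silver_phase, teal_phase.
Via silver_phase — items with X before silver_phase: amber_phase, crimson_phase, cyan_phase, red_phase.
Via teal_phase — items with X before teal_phase: amber_phase, crimson_phase, cyan_phase, green_phase, red_phase, violet_phase.
Union: amber_phase, crimson_phase, cyan_phase, green_phase, red_phase, violet_phase.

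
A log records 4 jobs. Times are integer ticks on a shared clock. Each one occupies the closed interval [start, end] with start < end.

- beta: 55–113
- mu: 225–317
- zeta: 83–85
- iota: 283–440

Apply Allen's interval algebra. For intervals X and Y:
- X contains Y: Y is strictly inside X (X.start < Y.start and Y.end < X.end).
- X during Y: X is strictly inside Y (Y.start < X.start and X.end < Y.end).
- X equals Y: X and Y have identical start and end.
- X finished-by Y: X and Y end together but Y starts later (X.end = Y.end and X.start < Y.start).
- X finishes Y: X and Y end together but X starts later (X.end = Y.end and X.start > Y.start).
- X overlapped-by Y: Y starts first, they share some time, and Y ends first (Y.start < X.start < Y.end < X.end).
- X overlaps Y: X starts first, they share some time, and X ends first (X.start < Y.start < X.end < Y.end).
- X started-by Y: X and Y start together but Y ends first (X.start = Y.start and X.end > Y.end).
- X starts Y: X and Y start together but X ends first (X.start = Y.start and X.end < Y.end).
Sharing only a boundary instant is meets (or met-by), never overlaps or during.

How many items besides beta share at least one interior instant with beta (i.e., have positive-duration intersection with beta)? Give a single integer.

1

Target beta = [55, 113].
iota [283, 440] → after → no.
mu [225, 317] → after → no.
zeta [83, 85] → during → counts.
Total: 1.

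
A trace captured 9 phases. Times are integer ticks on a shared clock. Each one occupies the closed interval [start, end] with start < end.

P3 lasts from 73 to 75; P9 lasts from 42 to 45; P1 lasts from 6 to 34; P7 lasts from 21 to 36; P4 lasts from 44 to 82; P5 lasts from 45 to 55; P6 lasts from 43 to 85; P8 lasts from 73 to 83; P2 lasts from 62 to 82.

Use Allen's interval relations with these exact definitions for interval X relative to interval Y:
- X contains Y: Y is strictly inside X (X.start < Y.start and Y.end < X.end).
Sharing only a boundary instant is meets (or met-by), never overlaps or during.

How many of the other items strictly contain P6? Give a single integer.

0

Target P6 = [43, 85].
P1 [6, 34] → before → no.
P2 [62, 82] → during → no.
P3 [73, 75] → during → no.
P4 [44, 82] → during → no.
P5 [45, 55] → during → no.
P7 [21, 36] → before → no.
P8 [73, 83] → during → no.
P9 [42, 45] → overlaps → no.
Total: 0.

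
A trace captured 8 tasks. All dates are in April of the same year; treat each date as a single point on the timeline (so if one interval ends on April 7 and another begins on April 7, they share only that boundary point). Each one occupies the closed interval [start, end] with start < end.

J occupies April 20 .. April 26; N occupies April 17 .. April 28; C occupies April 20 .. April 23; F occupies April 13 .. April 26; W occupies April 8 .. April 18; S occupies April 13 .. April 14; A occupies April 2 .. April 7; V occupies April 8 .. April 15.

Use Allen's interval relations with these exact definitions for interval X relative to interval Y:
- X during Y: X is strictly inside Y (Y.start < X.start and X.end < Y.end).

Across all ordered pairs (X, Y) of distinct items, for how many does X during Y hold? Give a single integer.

5

Checking all 56 ordered pairs for relation 'during'; matching pairs in alphabetical order:
(C, F): C during F ✓
(C, N): C during N ✓
(J, N): J during N ✓
(S, V): S during V ✓
(S, W): S during W ✓
Count: 5.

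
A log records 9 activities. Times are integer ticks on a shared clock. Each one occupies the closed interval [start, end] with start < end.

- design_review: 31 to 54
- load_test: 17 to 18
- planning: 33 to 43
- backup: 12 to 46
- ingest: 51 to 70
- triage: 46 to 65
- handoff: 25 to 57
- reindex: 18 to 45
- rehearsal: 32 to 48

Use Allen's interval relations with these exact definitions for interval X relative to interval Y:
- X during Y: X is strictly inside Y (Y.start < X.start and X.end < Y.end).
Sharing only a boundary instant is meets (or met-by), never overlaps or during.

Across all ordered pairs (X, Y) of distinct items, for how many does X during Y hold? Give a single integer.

10

Checking all 72 ordered pairs for relation 'during'; matching pairs in alphabetical order:
(design_review, handoff): design_review during handoff ✓
(load_test, backup): load_test during backup ✓
(planning, backup): planning during backup ✓
(planning, design_review): planning during design_review ✓
(planning, handoff): planning during handoff ✓
(planning, rehearsal): planning during rehearsal ✓
(planning, reindex): planning during reindex ✓
(rehearsal, design_review): rehearsal during design_review ✓
(rehearsal, handoff): rehearsal during handoff ✓
(reindex, backup): reindex during backup ✓
Count: 10.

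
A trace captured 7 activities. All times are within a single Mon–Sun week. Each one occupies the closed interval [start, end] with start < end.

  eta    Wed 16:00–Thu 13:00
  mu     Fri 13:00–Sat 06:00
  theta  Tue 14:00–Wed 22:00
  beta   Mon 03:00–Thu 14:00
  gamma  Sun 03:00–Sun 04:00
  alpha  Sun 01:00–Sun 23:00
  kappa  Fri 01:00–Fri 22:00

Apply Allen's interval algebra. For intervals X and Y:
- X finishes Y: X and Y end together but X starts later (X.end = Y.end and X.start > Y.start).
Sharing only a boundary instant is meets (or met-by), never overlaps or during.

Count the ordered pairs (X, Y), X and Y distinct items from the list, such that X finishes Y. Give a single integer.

0

Checking all 42 ordered pairs for relation 'finishes'; matching pairs in alphabetical order:
No pair satisfies it.
Count: 0.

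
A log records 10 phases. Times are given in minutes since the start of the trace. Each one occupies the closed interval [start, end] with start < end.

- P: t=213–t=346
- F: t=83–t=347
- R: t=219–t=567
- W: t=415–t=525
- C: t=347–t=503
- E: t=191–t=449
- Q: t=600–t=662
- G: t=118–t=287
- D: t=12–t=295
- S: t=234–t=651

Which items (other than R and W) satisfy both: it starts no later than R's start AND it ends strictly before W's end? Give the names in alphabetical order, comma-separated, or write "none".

Conditions: its start is no later than R's start (X.start <= t=219) AND its end is strictly before W's end (X.end < t=525).
C: start t=347 <= t=219? ✗; end t=503 < t=525? ✓ → no.
D: start t=12 <= t=219? ✓; end t=295 < t=525? ✓ → yes.
E: start t=191 <= t=219? ✓; end t=449 < t=525? ✓ → yes.
F: start t=83 <= t=219? ✓; end t=347 < t=525? ✓ → yes.
G: start t=118 <= t=219? ✓; end t=287 < t=525? ✓ → yes.
P: start t=213 <= t=219? ✓; end t=346 < t=525? ✓ → yes.
Q: start t=600 <= t=219? ✗; end t=662 < t=525? ✗ → no.
S: start t=234 <= t=219? ✗; end t=651 < t=525? ✗ → no.
Result: D, E, F, G, P.

D, E, F, G, P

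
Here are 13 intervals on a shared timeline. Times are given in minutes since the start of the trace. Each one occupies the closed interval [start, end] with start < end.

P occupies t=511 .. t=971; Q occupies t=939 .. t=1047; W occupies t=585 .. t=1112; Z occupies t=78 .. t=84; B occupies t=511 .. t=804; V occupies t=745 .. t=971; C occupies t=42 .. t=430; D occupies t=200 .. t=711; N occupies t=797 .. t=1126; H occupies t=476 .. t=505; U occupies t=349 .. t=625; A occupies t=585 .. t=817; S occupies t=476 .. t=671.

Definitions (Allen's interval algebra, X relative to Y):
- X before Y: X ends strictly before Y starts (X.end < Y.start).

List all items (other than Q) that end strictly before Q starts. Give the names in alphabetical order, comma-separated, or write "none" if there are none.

Target Q = [t=939, t=1047].
A [t=585, t=817] → before → yes.
B [t=511, t=804] → before → yes.
C [t=42, t=430] → before → yes.
D [t=200, t=711] → before → yes.
H [t=476, t=505] → before → yes.
N [t=797, t=1126] → contains → no.
P [t=511, t=971] → overlaps → no.
S [t=476, t=671] → before → yes.
U [t=349, t=625] → before → yes.
V [t=745, t=971] → overlaps → no.
W [t=585, t=1112] → contains → no.
Z [t=78, t=84] → before → yes.
Result: A, B, C, D, H, S, U, Z.

A, B, C, D, H, S, U, Z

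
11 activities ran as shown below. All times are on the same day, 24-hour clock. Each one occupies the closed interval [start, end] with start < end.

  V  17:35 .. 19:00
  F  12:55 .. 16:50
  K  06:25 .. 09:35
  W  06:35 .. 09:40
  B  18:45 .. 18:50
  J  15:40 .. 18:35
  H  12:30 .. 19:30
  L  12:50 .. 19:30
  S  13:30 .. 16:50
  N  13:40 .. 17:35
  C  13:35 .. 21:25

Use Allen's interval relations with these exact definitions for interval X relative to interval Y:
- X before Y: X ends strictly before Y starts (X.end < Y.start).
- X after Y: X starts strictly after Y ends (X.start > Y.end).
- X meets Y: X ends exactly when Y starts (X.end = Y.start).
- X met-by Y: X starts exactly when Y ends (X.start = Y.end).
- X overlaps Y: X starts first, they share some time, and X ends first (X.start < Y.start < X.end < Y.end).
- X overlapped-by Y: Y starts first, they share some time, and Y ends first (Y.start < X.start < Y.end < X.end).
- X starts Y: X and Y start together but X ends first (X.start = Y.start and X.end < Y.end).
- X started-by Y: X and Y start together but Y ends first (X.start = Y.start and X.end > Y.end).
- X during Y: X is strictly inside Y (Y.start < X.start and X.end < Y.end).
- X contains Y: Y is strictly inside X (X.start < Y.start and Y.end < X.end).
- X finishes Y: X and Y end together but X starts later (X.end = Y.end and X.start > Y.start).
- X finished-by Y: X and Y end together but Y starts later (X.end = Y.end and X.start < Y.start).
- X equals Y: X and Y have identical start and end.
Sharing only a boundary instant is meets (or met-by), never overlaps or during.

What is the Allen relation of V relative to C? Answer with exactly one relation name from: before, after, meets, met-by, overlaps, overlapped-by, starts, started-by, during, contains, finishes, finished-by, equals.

V = [17:35, 19:00]; C = [13:35, 21:25].
Compare endpoints: V.start > C.start, V.start < C.end, V.end > C.start, V.end < C.end.
That pattern is 'during'.

during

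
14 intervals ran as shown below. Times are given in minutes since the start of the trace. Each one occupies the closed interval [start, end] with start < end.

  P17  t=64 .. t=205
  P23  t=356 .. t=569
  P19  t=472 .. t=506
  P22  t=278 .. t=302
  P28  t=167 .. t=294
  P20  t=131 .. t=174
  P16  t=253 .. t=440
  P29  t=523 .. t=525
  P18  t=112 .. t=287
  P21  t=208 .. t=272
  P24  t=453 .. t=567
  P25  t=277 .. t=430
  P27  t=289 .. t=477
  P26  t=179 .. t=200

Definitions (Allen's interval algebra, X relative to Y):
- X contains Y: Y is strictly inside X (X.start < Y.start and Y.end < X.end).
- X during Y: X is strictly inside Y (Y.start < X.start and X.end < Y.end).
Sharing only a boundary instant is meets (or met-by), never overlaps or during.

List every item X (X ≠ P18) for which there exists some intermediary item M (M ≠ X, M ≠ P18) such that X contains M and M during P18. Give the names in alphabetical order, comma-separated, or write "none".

Target P18 = [t=112, t=287].
Intermediaries M with M during P18: P20, P21, P26.
Via P20 — items with X contains P20: P17.
Via P21 — items with X contains P21: P28.
Via P26 — items with X contains P26: P17, P28.
Union: P17, P28.

P17, P28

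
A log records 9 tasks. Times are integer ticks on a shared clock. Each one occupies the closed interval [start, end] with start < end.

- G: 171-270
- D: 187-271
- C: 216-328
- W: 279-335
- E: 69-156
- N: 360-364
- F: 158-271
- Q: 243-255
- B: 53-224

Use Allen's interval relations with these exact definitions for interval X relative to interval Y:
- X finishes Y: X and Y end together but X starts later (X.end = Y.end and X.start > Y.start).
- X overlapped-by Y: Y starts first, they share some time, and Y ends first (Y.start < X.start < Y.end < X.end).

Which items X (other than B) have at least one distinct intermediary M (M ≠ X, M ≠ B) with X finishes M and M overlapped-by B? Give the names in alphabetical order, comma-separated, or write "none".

D

Target B = [53, 224].
Intermediaries M with M overlapped-by B: C, D, F, G.
Via C — items with X finishes C: none.
Via D — items with X finishes D: none.
Via F — items with X finishes F: D.
Via G — items with X finishes G: none.
Union: D.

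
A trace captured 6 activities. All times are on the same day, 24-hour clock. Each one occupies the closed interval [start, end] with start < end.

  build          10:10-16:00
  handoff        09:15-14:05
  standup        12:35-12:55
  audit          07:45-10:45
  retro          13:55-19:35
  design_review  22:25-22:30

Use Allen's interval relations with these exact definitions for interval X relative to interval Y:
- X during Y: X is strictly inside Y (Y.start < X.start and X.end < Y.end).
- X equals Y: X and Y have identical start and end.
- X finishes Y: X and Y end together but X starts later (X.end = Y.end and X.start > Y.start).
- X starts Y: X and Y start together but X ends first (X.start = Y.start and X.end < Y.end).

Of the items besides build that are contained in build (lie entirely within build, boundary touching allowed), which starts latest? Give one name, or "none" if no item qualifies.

standup

Target build = [10:10, 16:00].
audit [07:45, 10:45] → overlaps → excluded.
design_review [22:25, 22:30] → after → excluded.
handoff [09:15, 14:05] → overlaps → excluded.
retro [13:55, 19:35] → overlapped-by → excluded.
standup [12:35, 12:55] → during → candidate.
Among candidates, latest start is 12:35 → standup.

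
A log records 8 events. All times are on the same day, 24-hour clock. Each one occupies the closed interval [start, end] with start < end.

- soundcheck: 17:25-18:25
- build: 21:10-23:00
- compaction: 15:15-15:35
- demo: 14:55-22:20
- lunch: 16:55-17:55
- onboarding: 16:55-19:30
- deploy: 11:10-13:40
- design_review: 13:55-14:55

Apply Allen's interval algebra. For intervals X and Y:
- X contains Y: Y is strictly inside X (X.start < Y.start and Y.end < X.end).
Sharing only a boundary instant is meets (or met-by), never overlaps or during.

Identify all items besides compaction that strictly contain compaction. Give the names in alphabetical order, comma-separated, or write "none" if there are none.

Target compaction = [15:15, 15:35].
build [21:10, 23:00] → after → no.
demo [14:55, 22:20] → contains → yes.
deploy [11:10, 13:40] → before → no.
design_review [13:55, 14:55] → before → no.
lunch [16:55, 17:55] → after → no.
onboarding [16:55, 19:30] → after → no.
soundcheck [17:25, 18:25] → after → no.
Result: demo.

demo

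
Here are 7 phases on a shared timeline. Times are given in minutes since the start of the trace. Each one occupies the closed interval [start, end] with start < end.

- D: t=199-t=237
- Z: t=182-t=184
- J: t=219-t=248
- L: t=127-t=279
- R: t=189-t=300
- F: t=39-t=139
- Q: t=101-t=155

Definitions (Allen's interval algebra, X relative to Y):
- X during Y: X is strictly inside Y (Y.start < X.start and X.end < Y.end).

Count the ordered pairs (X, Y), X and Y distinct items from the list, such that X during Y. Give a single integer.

Checking all 42 ordered pairs for relation 'during'; matching pairs in alphabetical order:
(D, L): D during L ✓
(D, R): D during R ✓
(J, L): J during L ✓
(J, R): J during R ✓
(Z, L): Z during L ✓
Count: 5.

5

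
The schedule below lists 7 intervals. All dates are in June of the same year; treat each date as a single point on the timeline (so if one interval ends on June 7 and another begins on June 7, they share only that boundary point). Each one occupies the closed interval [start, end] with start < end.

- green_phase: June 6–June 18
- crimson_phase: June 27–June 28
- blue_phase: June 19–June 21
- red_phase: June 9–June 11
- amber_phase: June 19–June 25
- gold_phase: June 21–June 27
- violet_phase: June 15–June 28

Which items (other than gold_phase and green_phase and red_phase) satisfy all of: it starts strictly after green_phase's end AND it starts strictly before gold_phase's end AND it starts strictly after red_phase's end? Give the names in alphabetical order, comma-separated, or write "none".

amber_phase, blue_phase

Conditions: its start is strictly after green_phase's end (X.start > June 18) AND its start is strictly before gold_phase's end (X.start < June 27) AND its start is strictly after red_phase's end (X.start > June 11).
amber_phase: start June 19 > June 18? ✓; start June 19 < June 27? ✓; start June 19 > June 11? ✓ → yes.
blue_phase: start June 19 > June 18? ✓; start June 19 < June 27? ✓; start June 19 > June 11? ✓ → yes.
crimson_phase: start June 27 > June 18? ✓; start June 27 < June 27? ✗; start June 27 > June 11? ✓ → no.
violet_phase: start June 15 > June 18? ✗; start June 15 < June 27? ✓; start June 15 > June 11? ✓ → no.
Result: amber_phase, blue_phase.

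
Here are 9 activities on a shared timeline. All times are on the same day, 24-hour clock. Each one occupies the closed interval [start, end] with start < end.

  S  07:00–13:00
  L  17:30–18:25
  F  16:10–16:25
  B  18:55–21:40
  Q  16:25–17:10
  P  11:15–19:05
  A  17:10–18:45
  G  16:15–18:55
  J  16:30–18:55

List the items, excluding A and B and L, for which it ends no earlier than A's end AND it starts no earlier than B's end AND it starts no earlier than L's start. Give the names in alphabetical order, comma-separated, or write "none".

none

Conditions: its end is no earlier than A's end (X.end >= 18:45) AND its start is no earlier than B's end (X.start >= 21:40) AND its start is no earlier than L's start (X.start >= 17:30).
F: end 16:25 >= 18:45? ✗; start 16:10 >= 21:40? ✗; start 16:10 >= 17:30? ✗ → no.
G: end 18:55 >= 18:45? ✓; start 16:15 >= 21:40? ✗; start 16:15 >= 17:30? ✗ → no.
J: end 18:55 >= 18:45? ✓; start 16:30 >= 21:40? ✗; start 16:30 >= 17:30? ✗ → no.
P: end 19:05 >= 18:45? ✓; start 11:15 >= 21:40? ✗; start 11:15 >= 17:30? ✗ → no.
Q: end 17:10 >= 18:45? ✗; start 16:25 >= 21:40? ✗; start 16:25 >= 17:30? ✗ → no.
S: end 13:00 >= 18:45? ✗; start 07:00 >= 21:40? ✗; start 07:00 >= 17:30? ✗ → no.
Result: none.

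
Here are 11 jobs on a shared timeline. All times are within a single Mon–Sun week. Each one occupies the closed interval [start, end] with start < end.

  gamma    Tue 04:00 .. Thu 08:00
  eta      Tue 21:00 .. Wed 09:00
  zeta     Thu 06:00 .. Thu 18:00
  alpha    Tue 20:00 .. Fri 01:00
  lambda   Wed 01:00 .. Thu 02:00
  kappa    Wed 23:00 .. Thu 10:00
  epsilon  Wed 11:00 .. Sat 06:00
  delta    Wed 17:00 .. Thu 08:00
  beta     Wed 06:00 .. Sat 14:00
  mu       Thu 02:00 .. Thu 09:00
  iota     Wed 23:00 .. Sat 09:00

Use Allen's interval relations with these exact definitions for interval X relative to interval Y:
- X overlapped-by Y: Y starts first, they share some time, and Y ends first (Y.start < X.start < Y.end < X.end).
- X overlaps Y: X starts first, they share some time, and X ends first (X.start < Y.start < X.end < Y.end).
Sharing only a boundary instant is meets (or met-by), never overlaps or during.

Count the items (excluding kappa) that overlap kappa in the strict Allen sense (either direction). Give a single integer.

4

Target kappa = [Wed 23:00, Thu 10:00].
alpha [Tue 20:00, Fri 01:00] → contains → no.
beta [Wed 06:00, Sat 14:00] → contains → no.
delta [Wed 17:00, Thu 08:00] → overlaps → counts.
epsilon [Wed 11:00, Sat 06:00] → contains → no.
eta [Tue 21:00, Wed 09:00] → before → no.
gamma [Tue 04:00, Thu 08:00] → overlaps → counts.
iota [Wed 23:00, Sat 09:00] → started-by → no.
lambda [Wed 01:00, Thu 02:00] → overlaps → counts.
mu [Thu 02:00, Thu 09:00] → during → no.
zeta [Thu 06:00, Thu 18:00] → overlapped-by → counts.
Total: 4.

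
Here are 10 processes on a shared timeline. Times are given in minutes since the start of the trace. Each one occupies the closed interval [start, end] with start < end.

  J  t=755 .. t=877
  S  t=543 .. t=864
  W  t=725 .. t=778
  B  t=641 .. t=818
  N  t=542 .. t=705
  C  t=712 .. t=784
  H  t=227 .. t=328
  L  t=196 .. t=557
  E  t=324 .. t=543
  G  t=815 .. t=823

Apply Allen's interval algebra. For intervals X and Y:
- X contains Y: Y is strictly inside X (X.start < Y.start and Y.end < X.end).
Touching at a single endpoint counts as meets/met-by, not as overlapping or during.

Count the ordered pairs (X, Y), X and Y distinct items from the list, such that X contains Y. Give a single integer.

Checking all 90 ordered pairs for relation 'contains'; matching pairs in alphabetical order:
(B, C): B contains C ✓
(B, W): B contains W ✓
(C, W): C contains W ✓
(J, G): J contains G ✓
(L, E): L contains E ✓
(L, H): L contains H ✓
(S, B): S contains B ✓
(S, C): S contains C ✓
(S, G): S contains G ✓
(S, W): S contains W ✓
Count: 10.

10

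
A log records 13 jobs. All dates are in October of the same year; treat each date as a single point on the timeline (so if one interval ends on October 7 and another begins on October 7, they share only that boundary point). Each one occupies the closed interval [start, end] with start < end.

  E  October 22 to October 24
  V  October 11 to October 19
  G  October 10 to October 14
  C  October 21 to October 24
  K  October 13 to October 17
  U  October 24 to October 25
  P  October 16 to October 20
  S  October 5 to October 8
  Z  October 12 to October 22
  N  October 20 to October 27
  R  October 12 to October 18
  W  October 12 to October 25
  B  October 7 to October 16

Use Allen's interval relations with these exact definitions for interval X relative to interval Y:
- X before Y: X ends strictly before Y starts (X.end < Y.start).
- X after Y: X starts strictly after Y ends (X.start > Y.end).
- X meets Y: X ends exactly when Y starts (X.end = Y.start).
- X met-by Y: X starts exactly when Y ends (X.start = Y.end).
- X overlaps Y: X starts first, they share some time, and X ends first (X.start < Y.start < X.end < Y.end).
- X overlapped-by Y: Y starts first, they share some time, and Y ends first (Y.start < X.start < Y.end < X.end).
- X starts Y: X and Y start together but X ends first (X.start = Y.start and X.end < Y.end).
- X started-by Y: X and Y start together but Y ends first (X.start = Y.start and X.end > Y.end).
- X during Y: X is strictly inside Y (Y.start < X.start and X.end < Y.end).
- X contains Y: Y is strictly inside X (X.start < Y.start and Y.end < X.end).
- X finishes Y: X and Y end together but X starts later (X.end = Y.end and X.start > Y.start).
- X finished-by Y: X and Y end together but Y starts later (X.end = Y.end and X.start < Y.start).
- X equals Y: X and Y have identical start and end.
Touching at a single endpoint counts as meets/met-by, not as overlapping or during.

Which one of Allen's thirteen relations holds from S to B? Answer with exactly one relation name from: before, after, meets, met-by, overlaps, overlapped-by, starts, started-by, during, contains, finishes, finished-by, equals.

S = [October 5, October 8]; B = [October 7, October 16].
Compare endpoints: S.start < B.start, S.start < B.end, S.end > B.start, S.end < B.end.
That pattern is 'overlaps'.

overlaps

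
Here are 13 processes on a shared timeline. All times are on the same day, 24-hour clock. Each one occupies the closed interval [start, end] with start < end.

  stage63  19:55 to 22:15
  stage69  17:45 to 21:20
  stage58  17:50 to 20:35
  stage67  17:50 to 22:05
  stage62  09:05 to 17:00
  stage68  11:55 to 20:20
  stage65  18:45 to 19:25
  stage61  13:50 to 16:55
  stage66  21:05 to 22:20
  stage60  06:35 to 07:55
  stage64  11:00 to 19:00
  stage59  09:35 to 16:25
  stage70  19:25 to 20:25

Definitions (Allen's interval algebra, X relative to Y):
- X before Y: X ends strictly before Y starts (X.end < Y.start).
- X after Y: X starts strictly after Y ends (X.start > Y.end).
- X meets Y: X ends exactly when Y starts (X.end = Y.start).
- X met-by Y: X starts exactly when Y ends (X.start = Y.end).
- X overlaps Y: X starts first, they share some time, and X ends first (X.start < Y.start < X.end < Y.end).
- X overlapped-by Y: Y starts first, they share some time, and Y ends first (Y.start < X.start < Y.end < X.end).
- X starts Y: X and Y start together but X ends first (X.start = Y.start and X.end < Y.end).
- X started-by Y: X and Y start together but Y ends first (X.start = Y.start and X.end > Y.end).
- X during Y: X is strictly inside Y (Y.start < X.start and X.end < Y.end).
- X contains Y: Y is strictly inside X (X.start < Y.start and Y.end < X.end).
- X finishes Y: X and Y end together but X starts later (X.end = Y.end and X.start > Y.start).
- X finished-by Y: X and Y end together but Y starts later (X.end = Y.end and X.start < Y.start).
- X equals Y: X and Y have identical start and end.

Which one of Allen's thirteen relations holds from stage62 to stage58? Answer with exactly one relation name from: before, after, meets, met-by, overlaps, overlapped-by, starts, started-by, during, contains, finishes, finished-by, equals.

stage62 = [09:05, 17:00]; stage58 = [17:50, 20:35].
Compare endpoints: stage62.start < stage58.start, stage62.start < stage58.end, stage62.end < stage58.start, stage62.end < stage58.end.
That pattern is 'before'.

before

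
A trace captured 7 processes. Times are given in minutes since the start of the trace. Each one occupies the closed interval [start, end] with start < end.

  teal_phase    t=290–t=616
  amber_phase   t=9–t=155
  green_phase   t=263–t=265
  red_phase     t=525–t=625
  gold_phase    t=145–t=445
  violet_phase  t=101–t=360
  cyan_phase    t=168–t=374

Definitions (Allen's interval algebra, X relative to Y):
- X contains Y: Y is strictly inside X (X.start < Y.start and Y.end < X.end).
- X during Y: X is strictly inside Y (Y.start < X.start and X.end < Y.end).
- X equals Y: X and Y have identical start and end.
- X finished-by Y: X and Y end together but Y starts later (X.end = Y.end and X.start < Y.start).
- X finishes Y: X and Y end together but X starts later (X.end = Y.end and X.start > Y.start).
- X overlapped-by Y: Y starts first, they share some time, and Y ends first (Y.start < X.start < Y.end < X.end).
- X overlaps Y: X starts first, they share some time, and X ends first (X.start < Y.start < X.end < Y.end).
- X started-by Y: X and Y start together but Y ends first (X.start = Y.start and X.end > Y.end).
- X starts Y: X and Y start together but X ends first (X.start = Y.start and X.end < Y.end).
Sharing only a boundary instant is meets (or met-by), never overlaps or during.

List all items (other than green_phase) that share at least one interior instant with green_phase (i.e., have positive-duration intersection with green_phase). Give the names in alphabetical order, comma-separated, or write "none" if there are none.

cyan_phase, gold_phase, violet_phase

Target green_phase = [t=263, t=265].
amber_phase [t=9, t=155] → before → no.
cyan_phase [t=168, t=374] → contains → yes.
gold_phase [t=145, t=445] → contains → yes.
red_phase [t=525, t=625] → after → no.
teal_phase [t=290, t=616] → after → no.
violet_phase [t=101, t=360] → contains → yes.
Result: cyan_phase, gold_phase, violet_phase.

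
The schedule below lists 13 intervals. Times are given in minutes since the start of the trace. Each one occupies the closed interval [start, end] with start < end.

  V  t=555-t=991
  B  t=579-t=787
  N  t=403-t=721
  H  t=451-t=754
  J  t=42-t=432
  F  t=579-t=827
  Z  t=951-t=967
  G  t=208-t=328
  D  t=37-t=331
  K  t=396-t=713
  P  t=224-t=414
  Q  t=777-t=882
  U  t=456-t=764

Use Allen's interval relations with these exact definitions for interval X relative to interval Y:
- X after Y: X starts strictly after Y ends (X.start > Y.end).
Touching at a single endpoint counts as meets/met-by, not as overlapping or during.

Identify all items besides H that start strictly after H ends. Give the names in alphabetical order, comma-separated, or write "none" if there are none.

Target H = [t=451, t=754].
B [t=579, t=787] → overlapped-by → no.
D [t=37, t=331] → before → no.
F [t=579, t=827] → overlapped-by → no.
G [t=208, t=328] → before → no.
J [t=42, t=432] → before → no.
K [t=396, t=713] → overlaps → no.
N [t=403, t=721] → overlaps → no.
P [t=224, t=414] → before → no.
Q [t=777, t=882] → after → yes.
U [t=456, t=764] → overlapped-by → no.
V [t=555, t=991] → overlapped-by → no.
Z [t=951, t=967] → after → yes.
Result: Q, Z.

Q, Z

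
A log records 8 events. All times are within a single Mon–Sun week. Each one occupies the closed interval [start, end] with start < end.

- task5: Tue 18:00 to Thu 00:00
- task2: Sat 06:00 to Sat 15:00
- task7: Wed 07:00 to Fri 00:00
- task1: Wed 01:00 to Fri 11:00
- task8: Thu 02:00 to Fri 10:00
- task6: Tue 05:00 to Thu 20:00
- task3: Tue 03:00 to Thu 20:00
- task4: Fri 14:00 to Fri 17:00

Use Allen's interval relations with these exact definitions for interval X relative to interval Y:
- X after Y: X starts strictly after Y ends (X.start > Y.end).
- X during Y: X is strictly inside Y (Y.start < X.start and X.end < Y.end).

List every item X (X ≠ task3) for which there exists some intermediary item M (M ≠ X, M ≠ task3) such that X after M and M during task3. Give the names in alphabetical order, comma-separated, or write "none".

task2, task4, task8

Target task3 = [Tue 03:00, Thu 20:00].
Intermediaries M with M during task3: task5.
Via task5 — items with X after task5: task2, task4, task8.
Union: task2, task4, task8.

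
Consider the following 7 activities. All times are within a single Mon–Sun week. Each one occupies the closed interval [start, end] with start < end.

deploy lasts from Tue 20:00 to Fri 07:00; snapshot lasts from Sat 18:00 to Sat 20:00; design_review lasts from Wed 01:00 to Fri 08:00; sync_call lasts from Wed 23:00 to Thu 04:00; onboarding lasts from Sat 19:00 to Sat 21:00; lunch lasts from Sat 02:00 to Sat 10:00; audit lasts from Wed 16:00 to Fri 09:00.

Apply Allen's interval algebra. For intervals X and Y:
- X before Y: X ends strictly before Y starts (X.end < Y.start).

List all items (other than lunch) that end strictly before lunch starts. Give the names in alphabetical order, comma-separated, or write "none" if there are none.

Target lunch = [Sat 02:00, Sat 10:00].
audit [Wed 16:00, Fri 09:00] → before → yes.
deploy [Tue 20:00, Fri 07:00] → before → yes.
design_review [Wed 01:00, Fri 08:00] → before → yes.
onboarding [Sat 19:00, Sat 21:00] → after → no.
snapshot [Sat 18:00, Sat 20:00] → after → no.
sync_call [Wed 23:00, Thu 04:00] → before → yes.
Result: audit, deploy, design_review, sync_call.

audit, deploy, design_review, sync_call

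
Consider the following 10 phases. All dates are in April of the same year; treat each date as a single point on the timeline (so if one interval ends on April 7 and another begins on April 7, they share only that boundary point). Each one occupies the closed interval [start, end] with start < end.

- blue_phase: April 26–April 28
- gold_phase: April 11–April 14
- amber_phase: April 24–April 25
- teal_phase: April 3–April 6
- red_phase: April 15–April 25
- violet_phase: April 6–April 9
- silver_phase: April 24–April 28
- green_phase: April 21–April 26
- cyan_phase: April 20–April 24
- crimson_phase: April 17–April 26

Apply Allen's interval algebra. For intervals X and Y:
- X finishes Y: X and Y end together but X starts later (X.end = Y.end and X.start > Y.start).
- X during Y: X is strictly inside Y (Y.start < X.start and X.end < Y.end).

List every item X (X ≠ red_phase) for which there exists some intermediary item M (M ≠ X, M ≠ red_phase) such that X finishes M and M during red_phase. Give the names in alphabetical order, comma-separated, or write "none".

none

Target red_phase = [April 15, April 25].
Intermediaries M with M during red_phase: cyan_phase.
Via cyan_phase — items with X finishes cyan_phase: none.
Union: none.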